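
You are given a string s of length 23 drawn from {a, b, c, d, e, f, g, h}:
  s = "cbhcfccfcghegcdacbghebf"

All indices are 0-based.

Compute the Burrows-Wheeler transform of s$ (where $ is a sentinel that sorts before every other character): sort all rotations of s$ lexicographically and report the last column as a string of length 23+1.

fdecca$fghcfchhbccebcbgg

rank  rotation                  last
    0  $cbhcfccfcghegcdacbghebf  f
    1  acbghebf$cbhcfccfcghegcd  d
    2  bf$cbhcfccfcghegcdacbghe  e
    3  bghebf$cbhcfccfcghegcdac  c
    4  bhcfccfcghegcdacbghebf$c  c
    5  cbghebf$cbhcfccfcghegcda  a
    6  cbhcfccfcghegcdacbghebf$  $
    7  ccfcghegcdacbghebf$cbhcf  f
    8  cdacbghebf$cbhcfccfcgheg  g
    9  cfccfcghegcdacbghebf$cbh  h
   10  cfcghegcdacbghebf$cbhcfc  c
   11  cghegcdacbghebf$cbhcfccf  f
   12  dacbghebf$cbhcfccfcghegc  c
   13  ebf$cbhcfccfcghegcdacbgh  h
   14  egcdacbghebf$cbhcfccfcgh  h
   15  f$cbhcfccfcghegcdacbgheb  b
   16  fccfcghegcdacbghebf$cbhc  c
   17  fcghegcdacbghebf$cbhcfcc  c
   18  gcdacbghebf$cbhcfccfcghe  e
   19  ghebf$cbhcfccfcghegcdacb  b
   20  ghegcdacbghebf$cbhcfccfc  c
   21  hcfccfcghegcdacbghebf$cb  b
   22  hebf$cbhcfccfcghegcdacbg  g
   23  hegcdacbghebf$cbhcfccfcg  g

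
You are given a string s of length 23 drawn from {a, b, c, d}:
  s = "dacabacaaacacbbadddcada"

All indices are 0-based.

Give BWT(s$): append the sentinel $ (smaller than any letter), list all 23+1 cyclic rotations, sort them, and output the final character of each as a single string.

rank  rotation                  last
    0  $dacabacaaacacbbadddcada  a
    1  a$dacabacaaacacbbadddcad  d
    2  aaacacbbadddcada$dacabac  c
    3  aacacbbadddcada$dacabaca  a
    4  abacaaacacbbadddcada$dac  c
    5  acaaacacbbadddcada$dacab  b
    6  acabacaaacacbbadddcada$d  d
    7  acacbbadddcada$dacabacaa  a
    8  acbbadddcada$dacabacaaac  c
    9  ada$dacabacaaacacbbadddc  c
   10  adddcada$dacabacaaacacbb  b
   11  bacaaacacbbadddcada$daca  a
   12  badddcada$dacabacaaacacb  b
   13  bbadddcada$dacabacaaacac  c
   14  caaacacbbadddcada$dacaba  a
   15  cabacaaacacbbadddcada$da  a
   16  cacbbadddcada$dacabacaaa  a
   17  cada$dacabacaaacacbbaddd  d
   18  cbbadddcada$dacabacaaaca  a
   19  da$dacabacaaacacbbadddca  a
   20  dacabacaaacacbbadddcada$  $
   21  dcada$dacabacaaacacbbadd  d
   22  ddcada$dacabacaaacacbbad  d
   23  dddcada$dacabacaaacacbba  a

adcacbdaccbabcaaadaa$dda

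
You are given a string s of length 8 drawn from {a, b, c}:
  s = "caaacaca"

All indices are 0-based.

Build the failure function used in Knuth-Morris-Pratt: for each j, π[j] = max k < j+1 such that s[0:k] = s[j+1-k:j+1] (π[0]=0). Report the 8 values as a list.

[0, 0, 0, 0, 1, 2, 1, 2]

π[0] = 0
j=1 s[j]='a': π[1]=0 (border '')
j=2 s[j]='a': π[2]=0 (border '')
j=3 s[j]='a': π[3]=0 (border '')
j=4 s[j]='c': π[4]=1 (border 'c')
j=5 s[j]='a': π[5]=2 (border 'ca')
j=6 s[j]='c': k: 2→0; π[6]=1 (border 'c')
j=7 s[j]='a': π[7]=2 (border 'ca')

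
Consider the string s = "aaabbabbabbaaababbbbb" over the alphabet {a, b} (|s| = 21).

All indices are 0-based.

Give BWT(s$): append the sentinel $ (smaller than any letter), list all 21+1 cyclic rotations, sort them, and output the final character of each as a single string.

rank  rotation                last
    0  $aaabbabbabbaaababbbbb  b
    1  aaababbbbb$aaabbabbabb  b
    2  aaabbabbabbaaababbbbb$  $
    3  aababbbbb$aaabbabbabba  a
    4  aabbabbabbaaababbbbb$a  a
    5  ababbbbb$aaabbabbabbaa  a
    6  abbaaababbbbb$aaabbabb  b
    7  abbabbaaababbbbb$aaabb  b
    8  abbabbabbaaababbbbb$aa  a
    9  abbbbb$aaabbabbabbaaab  b
   10  b$aaabbabbabbaaababbbb  b
   11  baaababbbbb$aaabbabbab  b
   12  babbaaababbbbb$aaabbab  b
   13  babbabbaaababbbbb$aaab  b
   14  babbbbb$aaabbabbabbaaa  a
   15  bb$aaabbabbabbaaababbb  b
   16  bbaaababbbbb$aaabbabba  a
   17  bbabbaaababbbbb$aaabba  a
   18  bbabbabbaaababbbbb$aaa  a
   19  bbb$aaabbabbabbaaababb  b
   20  bbbb$aaabbabbabbaaabab  b
   21  bbbbb$aaabbabbabbaaaba  a

bb$aaabbabbbbbabaaabba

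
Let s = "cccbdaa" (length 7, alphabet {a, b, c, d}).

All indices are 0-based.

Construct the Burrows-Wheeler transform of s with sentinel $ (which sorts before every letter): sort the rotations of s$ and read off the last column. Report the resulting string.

rank  rotation  last
    0  $cccbdaa  a
    1  a$cccbda  a
    2  aa$cccbd  d
    3  bdaa$ccc  c
    4  cbdaa$cc  c
    5  ccbdaa$c  c
    6  cccbdaa$  $
    7  daa$cccb  b

aadccc$b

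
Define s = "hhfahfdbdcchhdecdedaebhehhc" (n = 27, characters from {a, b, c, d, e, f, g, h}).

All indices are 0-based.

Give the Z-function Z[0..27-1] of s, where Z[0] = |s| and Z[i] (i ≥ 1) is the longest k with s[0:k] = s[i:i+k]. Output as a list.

[27, 1, 0, 0, 1, 0, 0, 0, 0, 0, 0, 2, 1, 0, 0, 0, 0, 0, 0, 0, 0, 0, 1, 0, 2, 1, 0]

Z[0]=27
i=1: outside box; Z[1]=1 scan→box=[1,2)
i=2: outside box; Z[2]=0
i=3: outside box; Z[3]=0
i=4: outside box; Z[4]=1 scan→box=[4,5)
i=5: outside box; Z[5]=0
i=6: outside box; Z[6]=0
i=7: outside box; Z[7]=0
i=8: outside box; Z[8]=0
i=9: outside box; Z[9]=0
i=10: outside box; Z[10]=0
i=11: outside box; Z[11]=2 scan→box=[11,13)
i=12: min(r-i=1, Z[1]=1)=1; Z[12]=1
i=13: outside box; Z[13]=0
i=14: outside box; Z[14]=0
i=15: outside box; Z[15]=0
i=16: outside box; Z[16]=0
i=17: outside box; Z[17]=0
i=18: outside box; Z[18]=0
i=19: outside box; Z[19]=0
i=20: outside box; Z[20]=0
i=21: outside box; Z[21]=0
i=22: outside box; Z[22]=1 scan→box=[22,23)
i=23: outside box; Z[23]=0
i=24: outside box; Z[24]=2 scan→box=[24,26)
i=25: min(r-i=1, Z[1]=1)=1; Z[25]=1
i=26: outside box; Z[26]=0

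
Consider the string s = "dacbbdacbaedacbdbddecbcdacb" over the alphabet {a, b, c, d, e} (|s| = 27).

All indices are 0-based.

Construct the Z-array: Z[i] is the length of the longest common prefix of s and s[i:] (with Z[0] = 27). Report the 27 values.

Z[0]=27
i=1: fresh scan; Z[1]=0
i=2: fresh scan; Z[2]=0
i=3: fresh scan; Z[3]=0
i=4: fresh scan; Z[4]=0
i=5: fresh scan; Z[5]=4 scan→box=[5,9)
i=6: min(r-i=3, Z[1]=0)=0; Z[6]=0
i=7: min(r-i=2, Z[2]=0)=0; Z[7]=0
i=8: min(r-i=1, Z[3]=0)=0; Z[8]=0
i=9: fresh scan; Z[9]=0
i=10: fresh scan; Z[10]=0
i=11: fresh scan; Z[11]=4 scan→box=[11,15)
i=12: min(r-i=3, Z[1]=0)=0; Z[12]=0
i=13: min(r-i=2, Z[2]=0)=0; Z[13]=0
i=14: min(r-i=1, Z[3]=0)=0; Z[14]=0
i=15: fresh scan; Z[15]=1 scan→box=[15,16)
i=16: fresh scan; Z[16]=0
i=17: fresh scan; Z[17]=1 scan→box=[17,18)
i=18: fresh scan; Z[18]=1 scan→box=[18,19)
i=19: fresh scan; Z[19]=0
i=20: fresh scan; Z[20]=0
i=21: fresh scan; Z[21]=0
i=22: fresh scan; Z[22]=0
i=23: fresh scan; Z[23]=4 scan→box=[23,27)
i=24: min(r-i=3, Z[1]=0)=0; Z[24]=0
i=25: min(r-i=2, Z[2]=0)=0; Z[25]=0
i=26: min(r-i=1, Z[3]=0)=0; Z[26]=0

[27, 0, 0, 0, 0, 4, 0, 0, 0, 0, 0, 4, 0, 0, 0, 1, 0, 1, 1, 0, 0, 0, 0, 4, 0, 0, 0]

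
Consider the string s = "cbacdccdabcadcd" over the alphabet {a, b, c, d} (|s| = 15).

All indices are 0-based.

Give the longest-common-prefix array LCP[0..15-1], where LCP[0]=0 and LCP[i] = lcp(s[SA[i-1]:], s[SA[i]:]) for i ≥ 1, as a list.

[0, 1, 1, 0, 1, 0, 1, 1, 1, 2, 2, 0, 1, 1, 2]

sorted suffixes:
  #0 SA[0]=8  'abcadcd'
  #1 SA[1]=2  'acdccdabcadcd'
  #2 SA[2]=11  'adcd'
  #3 SA[3]=1  'bacdccdabcadcd'
  #4 SA[4]=9  'bcadcd'
  #5 SA[5]=10  'cadcd'
  #6 SA[6]=0  'cbacdccdabcadcd'
  #7 SA[7]=5  'ccdabcadcd'
  #8 SA[8]=13  'cd'
  #9 SA[9]=6  'cdabcadcd'
  #10 SA[10]=3  'cdccdabcadcd'
  #11 SA[11]=14  'd'
  #12 SA[12]=7  'dabcadcd'
  #13 SA[13]=4  'dccdabcadcd'
  #14 SA[14]=12  'dcd'

SA = [8, 2, 11, 1, 9, 10, 0, 5, 13, 6, 3, 14, 7, 4, 12]
i: (SA[i-1],SA[i]) lcp shared
  1: (8,2) 1 'a'
  2: (2,11) 1 'a'
  3: (11,1) 0 ''
  4: (1,9) 1 'b'
  5: (9,10) 0 ''
  6: (10,0) 1 'c'
  7: (0,5) 1 'c'
  8: (5,13) 1 'c'
  9: (13,6) 2 'cd'
  10: (6,3) 2 'cd'
  11: (3,14) 0 ''
  12: (14,7) 1 'd'
  13: (7,4) 1 'd'
  14: (4,12) 2 'dc'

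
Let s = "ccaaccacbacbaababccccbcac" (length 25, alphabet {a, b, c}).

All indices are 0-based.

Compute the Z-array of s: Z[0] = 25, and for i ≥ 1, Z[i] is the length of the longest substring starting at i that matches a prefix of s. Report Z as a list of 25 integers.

[25, 1, 0, 0, 3, 1, 0, 1, 0, 0, 1, 0, 0, 0, 0, 0, 0, 2, 2, 2, 1, 0, 1, 0, 1]

Z[0]=25
i=1: fresh scan; Z[1]=1 grow→box=[1,2)
i=2: fresh scan; Z[2]=0
i=3: fresh scan; Z[3]=0
i=4: fresh scan; Z[4]=3 grow→box=[4,7)
i=5: min(r-i=2, Z[1]=1)=1; Z[5]=1
i=6: min(r-i=1, Z[2]=0)=0; Z[6]=0
i=7: fresh scan; Z[7]=1 grow→box=[7,8)
i=8: fresh scan; Z[8]=0
i=9: fresh scan; Z[9]=0
i=10: fresh scan; Z[10]=1 grow→box=[10,11)
i=11: fresh scan; Z[11]=0
i=12: fresh scan; Z[12]=0
i=13: fresh scan; Z[13]=0
i=14: fresh scan; Z[14]=0
i=15: fresh scan; Z[15]=0
i=16: fresh scan; Z[16]=0
i=17: fresh scan; Z[17]=2 grow→box=[17,19)
i=18: min(r-i=1, Z[1]=1)=1; Z[18]=2 grow→box=[18,20)
i=19: min(r-i=1, Z[1]=1)=1; Z[19]=2 grow→box=[19,21)
i=20: min(r-i=1, Z[1]=1)=1; Z[20]=1
i=21: fresh scan; Z[21]=0
i=22: fresh scan; Z[22]=1 grow→box=[22,23)
i=23: fresh scan; Z[23]=0
i=24: fresh scan; Z[24]=1 grow→box=[24,25)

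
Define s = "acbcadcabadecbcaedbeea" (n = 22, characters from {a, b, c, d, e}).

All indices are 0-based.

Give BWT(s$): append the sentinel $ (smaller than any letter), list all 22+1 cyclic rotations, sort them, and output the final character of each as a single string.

aec$cbcaccddbbaeeaaedab

rank  rotation                 last
    0  $acbcadcabadecbcaedbeea  a
    1  a$acbcadcabadecbcaedbee  e
    2  abadecbcaedbeea$acbcadc  c
    3  acbcadcabadecbcaedbeea$  $
    4  adcabadecbcaedbeea$acbc  c
    5  adecbcaedbeea$acbcadcab  b
    6  aedbeea$acbcadcabadecbc  c
    7  badecbcaedbeea$acbcadca  a
    8  bcadcabadecbcaedbeea$ac  c
    9  bcaedbeea$acbcadcabadec  c
   10  beea$acbcadcabadecbcaed  d
   11  cabadecbcaedbeea$acbcad  d
   12  cadcabadecbcaedbeea$acb  b
   13  caedbeea$acbcadcabadecb  b
   14  cbcadcabadecbcaedbeea$a  a
   15  cbcaedbeea$acbcadcabade  e
   16  dbeea$acbcadcabadecbcae  e
   17  dcabadecbcaedbeea$acbca  a
   18  decbcaedbeea$acbcadcaba  a
   19  ea$acbcadcabadecbcaedbe  e
   20  ecbcaedbeea$acbcadcabad  d
   21  edbeea$acbcadcabadecbca  a
   22  eea$acbcadcabadecbcaedb  b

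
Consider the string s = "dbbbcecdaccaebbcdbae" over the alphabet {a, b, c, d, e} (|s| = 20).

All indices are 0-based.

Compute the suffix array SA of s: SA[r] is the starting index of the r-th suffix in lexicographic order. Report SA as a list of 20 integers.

sorted suffixes:
  #0 SA[0]=8  'accaebbcdbae'
  #1 SA[1]=18  'ae'
  #2 SA[2]=11  'aebbcdbae'
  #3 SA[3]=17  'bae'
  #4 SA[4]=1  'bbbcecdaccaebbcdbae'
  #5 SA[5]=13  'bbcdbae'
  #6 SA[6]=2  'bbcecdaccaebbcdbae'
  #7 SA[7]=14  'bcdbae'
  #8 SA[8]=3  'bcecdaccaebbcdbae'
  #9 SA[9]=10  'caebbcdbae'
  #10 SA[10]=9  'ccaebbcdbae'
  #11 SA[11]=6  'cdaccaebbcdbae'
  #12 SA[12]=15  'cdbae'
  #13 SA[13]=4  'cecdaccaebbcdbae'
  #14 SA[14]=7  'daccaebbcdbae'
  #15 SA[15]=16  'dbae'
  #16 SA[16]=0  'dbbbcecdaccaebbcdbae'
  #17 SA[17]=19  'e'
  #18 SA[18]=12  'ebbcdbae'
  #19 SA[19]=5  'ecdaccaebbcdbae'

[8, 18, 11, 17, 1, 13, 2, 14, 3, 10, 9, 6, 15, 4, 7, 16, 0, 19, 12, 5]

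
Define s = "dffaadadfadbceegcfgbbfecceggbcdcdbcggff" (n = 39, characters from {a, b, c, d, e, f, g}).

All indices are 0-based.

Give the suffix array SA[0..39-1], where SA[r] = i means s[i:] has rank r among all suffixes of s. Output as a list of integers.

rank→(start, suffix):
  0 → (3, 'aadadfadbceegcfgbbfecceggbcdcdbcggff')
  1 → (4, 'adadfadbceegcfgbbfecceggbcdcdbcggff')
  2 → (9, 'adbceegcfgbbfecceggbcdcdbcggff')
  3 → (6, 'adfadbceegcfgbbfecceggbcdcdbcggff')
  4 → (19, 'bbfecceggbcdcdbcggff')
  5 → (28, 'bcdcdbcggff')
  6 → (11, 'bceegcfgbbfecceggbcdcdbcggff')
  7 → (33, 'bcggff')
  8 → (20, 'bfecceggbcdcdbcggff')
  9 → (23, 'cceggbcdcdbcggff')
  10 → (31, 'cdbcggff')
  11 → (29, 'cdcdbcggff')
  12 → (12, 'ceegcfgbbfecceggbcdcdbcggff')
  13 → (24, 'ceggbcdcdbcggff')
  14 → (16, 'cfgbbfecceggbcdcdbcggff')
  15 → (34, 'cggff')
  16 → (5, 'dadfadbceegcfgbbfecceggbcdcdbcggff')
  17 → (10, 'dbceegcfgbbfecceggbcdcdbcggff')
  18 → (32, 'dbcggff')
  19 → (30, 'dcdbcggff')
  20 → (7, 'dfadbceegcfgbbfecceggbcdcdbcggff')
  21 → (0, 'dffaadadfadbceegcfgbbfecceggbcdcdbcggff')
  22 → (22, 'ecceggbcdcdbcggff')
  23 → (13, 'eegcfgbbfecceggbcdcdbcggff')
  24 → (14, 'egcfgbbfecceggbcdcdbcggff')
  25 → (25, 'eggbcdcdbcggff')
  26 → (38, 'f')
  27 → (2, 'faadadfadbceegcfgbbfecceggbcdcdbcggff')
  28 → (8, 'fadbceegcfgbbfecceggbcdcdbcggff')
  29 → (21, 'fecceggbcdcdbcggff')
  30 → (37, 'ff')
  31 → (1, 'ffaadadfadbceegcfgbbfecceggbcdcdbcggff')
  32 → (17, 'fgbbfecceggbcdcdbcggff')
  33 → (18, 'gbbfecceggbcdcdbcggff')
  34 → (27, 'gbcdcdbcggff')
  35 → (15, 'gcfgbbfecceggbcdcdbcggff')
  36 → (36, 'gff')
  37 → (26, 'ggbcdcdbcggff')
  38 → (35, 'ggff')

[3, 4, 9, 6, 19, 28, 11, 33, 20, 23, 31, 29, 12, 24, 16, 34, 5, 10, 32, 30, 7, 0, 22, 13, 14, 25, 38, 2, 8, 21, 37, 1, 17, 18, 27, 15, 36, 26, 35]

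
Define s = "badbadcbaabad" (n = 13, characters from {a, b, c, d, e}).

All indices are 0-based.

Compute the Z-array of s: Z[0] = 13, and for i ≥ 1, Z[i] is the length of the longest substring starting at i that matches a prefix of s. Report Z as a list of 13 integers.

Z[0]=13
i=1: fresh scan; Z[1]=0
i=2: fresh scan; Z[2]=0
i=3: fresh scan; Z[3]=3 extend→box=[3,6)
i=4: min(r-i=2, Z[1]=0)=0; Z[4]=0
i=5: min(r-i=1, Z[2]=0)=0; Z[5]=0
i=6: fresh scan; Z[6]=0
i=7: fresh scan; Z[7]=2 extend→box=[7,9)
i=8: min(r-i=1, Z[1]=0)=0; Z[8]=0
i=9: fresh scan; Z[9]=0
i=10: fresh scan; Z[10]=3 extend→box=[10,13)
i=11: min(r-i=2, Z[1]=0)=0; Z[11]=0
i=12: min(r-i=1, Z[2]=0)=0; Z[12]=0

[13, 0, 0, 3, 0, 0, 0, 2, 0, 0, 3, 0, 0]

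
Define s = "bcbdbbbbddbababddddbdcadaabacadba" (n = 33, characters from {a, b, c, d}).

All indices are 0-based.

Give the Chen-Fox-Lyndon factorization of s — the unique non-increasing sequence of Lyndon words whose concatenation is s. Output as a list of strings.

emit factor 1: 'bcbd' (i=0, period=4)
emit factor 2: 'bbbbdd' (i=4, period=6)
emit factor 3: 'b' (i=10, period=1)
emit factor 4: 'ababddddbdcad' (i=11, period=13)
emit factor 5: 'aabacadb' (i=24, period=8)
emit factor 6: 'a' (i=32, period=1)

["bcbd", "bbbbdd", "b", "ababddddbdcad", "aabacadb", "a"]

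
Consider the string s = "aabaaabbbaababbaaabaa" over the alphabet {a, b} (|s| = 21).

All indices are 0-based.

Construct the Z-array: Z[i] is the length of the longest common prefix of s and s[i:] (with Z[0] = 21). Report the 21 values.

Z[0]=21
i=1: outside box; Z[1]=1 grow→box=[1,2)
i=2: outside box; Z[2]=0
i=3: outside box; Z[3]=2 grow→box=[3,5)
i=4: min(r-i=1, Z[1]=1)=1; Z[4]=3 grow→box=[4,7)
i=5: min(r-i=2, Z[1]=1)=1; Z[5]=1
i=6: min(r-i=1, Z[2]=0)=0; Z[6]=0
i=7: outside box; Z[7]=0
i=8: outside box; Z[8]=0
i=9: outside box; Z[9]=4 grow→box=[9,13)
i=10: min(r-i=3, Z[1]=1)=1; Z[10]=1
i=11: min(r-i=2, Z[2]=0)=0; Z[11]=0
i=12: min(r-i=1, Z[3]=2)=1; Z[12]=1
i=13: outside box; Z[13]=0
i=14: outside box; Z[14]=0
i=15: outside box; Z[15]=2 grow→box=[15,17)
i=16: min(r-i=1, Z[1]=1)=1; Z[16]=5 grow→box=[16,21)
i=17: min(r-i=4, Z[1]=1)=1; Z[17]=1
i=18: min(r-i=3, Z[2]=0)=0; Z[18]=0
i=19: min(r-i=2, Z[3]=2)=2; Z[19]=2
i=20: min(r-i=1, Z[4]=3)=1; Z[20]=1

[21, 1, 0, 2, 3, 1, 0, 0, 0, 4, 1, 0, 1, 0, 0, 2, 5, 1, 0, 2, 1]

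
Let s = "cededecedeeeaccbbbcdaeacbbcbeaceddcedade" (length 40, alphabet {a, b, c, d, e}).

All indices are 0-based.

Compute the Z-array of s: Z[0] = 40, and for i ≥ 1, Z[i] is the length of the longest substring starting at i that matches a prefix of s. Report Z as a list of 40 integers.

Z[0]=40
i=1: outside box; Z[1]=0
i=2: outside box; Z[2]=0
i=3: outside box; Z[3]=0
i=4: outside box; Z[4]=0
i=5: outside box; Z[5]=0
i=6: outside box; Z[6]=4 grow→box=[6,10)
i=7: min(r-i=3, Z[1]=0)=0; Z[7]=0
i=8: min(r-i=2, Z[2]=0)=0; Z[8]=0
i=9: min(r-i=1, Z[3]=0)=0; Z[9]=0
i=10: outside box; Z[10]=0
i=11: outside box; Z[11]=0
i=12: outside box; Z[12]=0
i=13: outside box; Z[13]=1 grow→box=[13,14)
i=14: outside box; Z[14]=1 grow→box=[14,15)
i=15: outside box; Z[15]=0
i=16: outside box; Z[16]=0
i=17: outside box; Z[17]=0
i=18: outside box; Z[18]=1 grow→box=[18,19)
i=19: outside box; Z[19]=0
i=20: outside box; Z[20]=0
i=21: outside box; Z[21]=0
i=22: outside box; Z[22]=0
i=23: outside box; Z[23]=1 grow→box=[23,24)
i=24: outside box; Z[24]=0
i=25: outside box; Z[25]=0
i=26: outside box; Z[26]=1 grow→box=[26,27)
i=27: outside box; Z[27]=0
i=28: outside box; Z[28]=0
i=29: outside box; Z[29]=0
i=30: outside box; Z[30]=3 grow→box=[30,33)
i=31: min(r-i=2, Z[1]=0)=0; Z[31]=0
i=32: min(r-i=1, Z[2]=0)=0; Z[32]=0
i=33: outside box; Z[33]=0
i=34: outside box; Z[34]=3 grow→box=[34,37)
i=35: min(r-i=2, Z[1]=0)=0; Z[35]=0
i=36: min(r-i=1, Z[2]=0)=0; Z[36]=0
i=37: outside box; Z[37]=0
i=38: outside box; Z[38]=0
i=39: outside box; Z[39]=0

[40, 0, 0, 0, 0, 0, 4, 0, 0, 0, 0, 0, 0, 1, 1, 0, 0, 0, 1, 0, 0, 0, 0, 1, 0, 0, 1, 0, 0, 0, 3, 0, 0, 0, 3, 0, 0, 0, 0, 0]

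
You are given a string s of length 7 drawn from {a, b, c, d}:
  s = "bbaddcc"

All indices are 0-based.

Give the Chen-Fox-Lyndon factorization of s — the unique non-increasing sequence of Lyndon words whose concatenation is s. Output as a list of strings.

emit factor 1: 'b' (i=0, period=1)
emit factor 2: 'b' (i=1, period=1)
emit factor 3: 'addcc' (i=2, period=5)

["b", "b", "addcc"]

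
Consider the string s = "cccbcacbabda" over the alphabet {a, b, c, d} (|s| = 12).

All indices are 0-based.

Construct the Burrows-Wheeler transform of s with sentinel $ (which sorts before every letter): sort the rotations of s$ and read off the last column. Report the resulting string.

rank  rotation       last
    0  $cccbcacbabda  a
    1  a$cccbcacbabd  d
    2  abda$cccbcacb  b
    3  acbabda$cccbc  c
    4  babda$cccbcac  c
    5  bcacbabda$ccc  c
    6  bda$cccbcacba  a
    7  cacbabda$cccb  b
    8  cbabda$cccbca  a
    9  cbcacbabda$cc  c
   10  ccbcacbabda$c  c
   11  cccbcacbabda$  $
   12  da$cccbcacbab  b

adbcccabacc$b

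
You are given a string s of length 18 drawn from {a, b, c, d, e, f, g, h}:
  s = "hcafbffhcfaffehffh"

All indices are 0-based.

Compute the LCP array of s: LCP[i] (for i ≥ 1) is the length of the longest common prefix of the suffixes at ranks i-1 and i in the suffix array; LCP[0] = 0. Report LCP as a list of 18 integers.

sorted suffixes:
  #0 SA[0]=2  'afbffhcfaffehffh'
  #1 SA[1]=10  'affehffh'
  #2 SA[2]=4  'bffhcfaffehffh'
  #3 SA[3]=1  'cafbffhcfaffehffh'
  #4 SA[4]=8  'cfaffehffh'
  #5 SA[5]=13  'ehffh'
  #6 SA[6]=9  'faffehffh'
  #7 SA[7]=3  'fbffhcfaffehffh'
  #8 SA[8]=12  'fehffh'
  #9 SA[9]=11  'ffehffh'
  #10 SA[10]=15  'ffh'
  #11 SA[11]=5  'ffhcfaffehffh'
  #12 SA[12]=16  'fh'
  #13 SA[13]=6  'fhcfaffehffh'
  #14 SA[14]=17  'h'
  #15 SA[15]=0  'hcafbffhcfaffehffh'
  #16 SA[16]=7  'hcfaffehffh'
  #17 SA[17]=14  'hffh'

SA = [2, 10, 4, 1, 8, 13, 9, 3, 12, 11, 15, 5, 16, 6, 17, 0, 7, 14]
i: (SA[i-1],SA[i]) lcp shared
  1: (2,10) 2 'af'
  2: (10,4) 0 ''
  3: (4,1) 0 ''
  4: (1,8) 1 'c'
  5: (8,13) 0 ''
  6: (13,9) 0 ''
  7: (9,3) 1 'f'
  8: (3,12) 1 'f'
  9: (12,11) 1 'f'
  10: (11,15) 2 'ff'
  11: (15,5) 3 'ffh'
  12: (5,16) 1 'f'
  13: (16,6) 2 'fh'
  14: (6,17) 0 ''
  15: (17,0) 1 'h'
  16: (0,7) 2 'hc'
  17: (7,14) 1 'h'

[0, 2, 0, 0, 1, 0, 0, 1, 1, 1, 2, 3, 1, 2, 0, 1, 2, 1]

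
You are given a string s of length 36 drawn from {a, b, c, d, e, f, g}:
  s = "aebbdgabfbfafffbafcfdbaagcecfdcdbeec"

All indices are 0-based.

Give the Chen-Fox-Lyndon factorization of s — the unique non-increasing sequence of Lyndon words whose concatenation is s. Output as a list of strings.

["aebbdg", "abfbfafffbafcfdb", "aagcecfdcdbeec"]

emit factor 1: 'aebbdg' (i=0, period=6)
emit factor 2: 'abfbfafffbafcfdb' (i=6, period=16)
emit factor 3: 'aagcecfdcdbeec' (i=22, period=14)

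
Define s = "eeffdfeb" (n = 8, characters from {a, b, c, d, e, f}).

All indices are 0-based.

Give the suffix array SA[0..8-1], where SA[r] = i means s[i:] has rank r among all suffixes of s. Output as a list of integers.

[7, 4, 6, 0, 1, 3, 5, 2]

sorted suffixes:
  #0 SA[0]=7  'b'
  #1 SA[1]=4  'dfeb'
  #2 SA[2]=6  'eb'
  #3 SA[3]=0  'eeffdfeb'
  #4 SA[4]=1  'effdfeb'
  #5 SA[5]=3  'fdfeb'
  #6 SA[6]=5  'feb'
  #7 SA[7]=2  'ffdfeb'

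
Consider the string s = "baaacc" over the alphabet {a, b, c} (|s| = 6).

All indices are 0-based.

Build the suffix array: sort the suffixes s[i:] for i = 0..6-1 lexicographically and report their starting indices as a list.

[1, 2, 3, 0, 5, 4]

sorted suffixes:
  #0 SA[0]=1  'aaacc'
  #1 SA[1]=2  'aacc'
  #2 SA[2]=3  'acc'
  #3 SA[3]=0  'baaacc'
  #4 SA[4]=5  'c'
  #5 SA[5]=4  'cc'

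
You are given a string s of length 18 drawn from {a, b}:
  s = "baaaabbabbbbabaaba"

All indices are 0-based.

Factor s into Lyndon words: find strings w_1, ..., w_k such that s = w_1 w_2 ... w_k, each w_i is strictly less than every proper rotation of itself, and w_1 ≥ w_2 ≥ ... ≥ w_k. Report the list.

["b", "aaaabbabbbbabaab", "a"]

emit factor 1: 'b' (i=0, period=1)
emit factor 2: 'aaaabbabbbbabaab' (i=1, period=16)
emit factor 3: 'a' (i=17, period=1)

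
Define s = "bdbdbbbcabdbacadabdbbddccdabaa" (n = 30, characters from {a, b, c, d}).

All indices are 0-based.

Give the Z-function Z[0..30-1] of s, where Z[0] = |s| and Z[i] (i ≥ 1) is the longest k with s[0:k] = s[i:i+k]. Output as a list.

Z[0]=30
i=1: fresh scan; Z[1]=0
i=2: fresh scan; Z[2]=3 scan→box=[2,5)
i=3: min(r-i=2, Z[1]=0)=0; Z[3]=0
i=4: min(r-i=1, Z[2]=3)=1; Z[4]=1
i=5: fresh scan; Z[5]=1 scan→box=[5,6)
i=6: fresh scan; Z[6]=1 scan→box=[6,7)
i=7: fresh scan; Z[7]=0
i=8: fresh scan; Z[8]=0
i=9: fresh scan; Z[9]=3 scan→box=[9,12)
i=10: min(r-i=2, Z[1]=0)=0; Z[10]=0
i=11: min(r-i=1, Z[2]=3)=1; Z[11]=1
i=12: fresh scan; Z[12]=0
i=13: fresh scan; Z[13]=0
i=14: fresh scan; Z[14]=0
i=15: fresh scan; Z[15]=0
i=16: fresh scan; Z[16]=0
i=17: fresh scan; Z[17]=3 scan→box=[17,20)
i=18: min(r-i=2, Z[1]=0)=0; Z[18]=0
i=19: min(r-i=1, Z[2]=3)=1; Z[19]=1
i=20: fresh scan; Z[20]=2 scan→box=[20,22)
i=21: min(r-i=1, Z[1]=0)=0; Z[21]=0
i=22: fresh scan; Z[22]=0
i=23: fresh scan; Z[23]=0
i=24: fresh scan; Z[24]=0
i=25: fresh scan; Z[25]=0
i=26: fresh scan; Z[26]=0
i=27: fresh scan; Z[27]=1 scan→box=[27,28)
i=28: fresh scan; Z[28]=0
i=29: fresh scan; Z[29]=0

[30, 0, 3, 0, 1, 1, 1, 0, 0, 3, 0, 1, 0, 0, 0, 0, 0, 3, 0, 1, 2, 0, 0, 0, 0, 0, 0, 1, 0, 0]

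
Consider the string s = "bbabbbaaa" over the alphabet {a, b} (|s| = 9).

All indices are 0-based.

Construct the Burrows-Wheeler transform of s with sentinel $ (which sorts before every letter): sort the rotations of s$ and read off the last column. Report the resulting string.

aaabbbbb$a

rank  rotation    last
    0  $bbabbbaaa  a
    1  a$bbabbbaa  a
    2  aa$bbabbba  a
    3  aaa$bbabbb  b
    4  abbbaaa$bb  b
    5  baaa$bbabb  b
    6  babbbaaa$b  b
    7  bbaaa$bbab  b
    8  bbabbbaaa$  $
    9  bbbaaa$bba  a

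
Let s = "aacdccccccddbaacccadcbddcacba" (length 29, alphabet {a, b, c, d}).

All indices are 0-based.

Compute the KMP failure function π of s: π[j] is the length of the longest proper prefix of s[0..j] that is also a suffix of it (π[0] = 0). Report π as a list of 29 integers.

[0, 1, 0, 0, 0, 0, 0, 0, 0, 0, 0, 0, 0, 1, 2, 3, 0, 0, 1, 0, 0, 0, 0, 0, 0, 1, 0, 0, 1]

π[0] = 0
j=1 s[j]='a': π[1]=1 (border 'a')
j=2 s[j]='c': k: 1→0; π[2]=0 (border '')
j=3 s[j]='d': π[3]=0 (border '')
j=4 s[j]='c': π[4]=0 (border '')
j=5 s[j]='c': π[5]=0 (border '')
j=6 s[j]='c': π[6]=0 (border '')
j=7 s[j]='c': π[7]=0 (border '')
j=8 s[j]='c': π[8]=0 (border '')
j=9 s[j]='c': π[9]=0 (border '')
j=10 s[j]='d': π[10]=0 (border '')
j=11 s[j]='d': π[11]=0 (border '')
j=12 s[j]='b': π[12]=0 (border '')
j=13 s[j]='a': π[13]=1 (border 'a')
j=14 s[j]='a': π[14]=2 (border 'aa')
j=15 s[j]='c': π[15]=3 (border 'aac')
j=16 s[j]='c': k: 3→0; π[16]=0 (border '')
j=17 s[j]='c': π[17]=0 (border '')
j=18 s[j]='a': π[18]=1 (border 'a')
j=19 s[j]='d': k: 1→0; π[19]=0 (border '')
j=20 s[j]='c': π[20]=0 (border '')
j=21 s[j]='b': π[21]=0 (border '')
j=22 s[j]='d': π[22]=0 (border '')
j=23 s[j]='d': π[23]=0 (border '')
j=24 s[j]='c': π[24]=0 (border '')
j=25 s[j]='a': π[25]=1 (border 'a')
j=26 s[j]='c': k: 1→0; π[26]=0 (border '')
j=27 s[j]='b': π[27]=0 (border '')
j=28 s[j]='a': π[28]=1 (border 'a')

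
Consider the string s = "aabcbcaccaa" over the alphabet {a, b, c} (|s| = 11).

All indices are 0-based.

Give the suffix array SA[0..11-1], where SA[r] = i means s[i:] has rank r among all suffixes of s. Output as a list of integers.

rank | idx | suffix
   0 |  10 | a
   1 |   9 | aa
   2 |   0 | aabcbcaccaa
   3 |   1 | abcbcaccaa
   4 |   6 | accaa
   5 |   4 | bcaccaa
   6 |   2 | bcbcaccaa
   7 |   8 | caa
   8 |   5 | caccaa
   9 |   3 | cbcaccaa
  10 |   7 | ccaa

[10, 9, 0, 1, 6, 4, 2, 8, 5, 3, 7]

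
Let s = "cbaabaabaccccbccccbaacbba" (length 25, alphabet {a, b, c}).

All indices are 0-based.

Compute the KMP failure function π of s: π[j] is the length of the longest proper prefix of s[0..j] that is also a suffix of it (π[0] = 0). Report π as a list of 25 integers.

π[0] = 0
j=1 s[j]='b': π[1]=0 (border '')
j=2 s[j]='a': π[2]=0 (border '')
j=3 s[j]='a': π[3]=0 (border '')
j=4 s[j]='b': π[4]=0 (border '')
j=5 s[j]='a': π[5]=0 (border '')
j=6 s[j]='a': π[6]=0 (border '')
j=7 s[j]='b': π[7]=0 (border '')
j=8 s[j]='a': π[8]=0 (border '')
j=9 s[j]='c': π[9]=1 (border 'c')
j=10 s[j]='c': k: 1→0; π[10]=1 (border 'c')
j=11 s[j]='c': k: 1→0; π[11]=1 (border 'c')
j=12 s[j]='c': k: 1→0; π[12]=1 (border 'c')
j=13 s[j]='b': π[13]=2 (border 'cb')
j=14 s[j]='c': k: 2→0; π[14]=1 (border 'c')
j=15 s[j]='c': k: 1→0; π[15]=1 (border 'c')
j=16 s[j]='c': k: 1→0; π[16]=1 (border 'c')
j=17 s[j]='c': k: 1→0; π[17]=1 (border 'c')
j=18 s[j]='b': π[18]=2 (border 'cb')
j=19 s[j]='a': π[19]=3 (border 'cba')
j=20 s[j]='a': π[20]=4 (border 'cbaa')
j=21 s[j]='c': k: 4→0; π[21]=1 (border 'c')
j=22 s[j]='b': π[22]=2 (border 'cb')
j=23 s[j]='b': k: 2→0; π[23]=0 (border '')
j=24 s[j]='a': π[24]=0 (border '')

[0, 0, 0, 0, 0, 0, 0, 0, 0, 1, 1, 1, 1, 2, 1, 1, 1, 1, 2, 3, 4, 1, 2, 0, 0]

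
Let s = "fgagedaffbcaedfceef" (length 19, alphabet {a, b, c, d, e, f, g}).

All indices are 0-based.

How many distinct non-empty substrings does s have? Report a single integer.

177

rank | idx | suffix
   0 |  11 | aedfceef
   1 |   6 | affbcaedfceef
   2 |   2 | agedaffbcaedfceef
   3 |   9 | bcaedfceef
   4 |  10 | caedfceef
   5 |  15 | ceef
   6 |   5 | daffbcaedfceef
   7 |  13 | dfceef
   8 |   4 | edaffbcaedfceef
   9 |  12 | edfceef
  10 |  16 | eef
  11 |  17 | ef
  12 |  18 | f
  13 |   8 | fbcaedfceef
  14 |  14 | fceef
  15 |   7 | ffbcaedfceef
  16 |   0 | fgagedaffbcaedfceef
  17 |   1 | gagedaffbcaedfceef
  18 |   3 | gedaffbcaedfceef

SA = [11, 6, 2, 9, 10, 15, 5, 13, 4, 12, 16, 17, 18, 8, 14, 7, 0, 1, 3]
i: (SA[i-1],SA[i]) lcp shared
  1: (11,6) 1 'a'
  2: (6,2) 1 'a'
  3: (2,9) 0 ''
  4: (9,10) 0 ''
  5: (10,15) 1 'c'
  6: (15,5) 0 ''
  7: (5,13) 1 'd'
  8: (13,4) 0 ''
  9: (4,12) 2 'ed'
  10: (12,16) 1 'e'
  11: (16,17) 1 'e'
  12: (17,18) 0 ''
  13: (18,8) 1 'f'
  14: (8,14) 1 'f'
  15: (14,7) 1 'f'
  16: (7,0) 1 'f'
  17: (0,1) 0 ''
  18: (1,3) 1 'g'

n(n+1)/2 = 19·20/2 = 190
Σ LCP = 0 + 1 + 1 + 0 + 0 + 1 + 0 + 1 + 0 + 2 + 1 + 1 + 0 + 1 + 1 + 1 + 1 + 0 + 1 = 13
distinct = 190 − 13 = 177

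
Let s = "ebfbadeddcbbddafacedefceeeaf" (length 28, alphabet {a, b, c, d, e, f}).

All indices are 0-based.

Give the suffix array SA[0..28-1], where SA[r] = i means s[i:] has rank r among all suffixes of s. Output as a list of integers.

[16, 4, 26, 14, 3, 10, 11, 1, 9, 17, 22, 13, 8, 12, 7, 5, 19, 25, 0, 6, 18, 24, 23, 20, 27, 15, 2, 21]

sorted suffixes:
  #0 SA[0]=16  'acedefceeeaf'
  #1 SA[1]=4  'adeddcbbddafacedefceeeaf'
  #2 SA[2]=26  'af'
  #3 SA[3]=14  'afacedefceeeaf'
  #4 SA[4]=3  'badeddcbbddafacedefceeeaf'
  #5 SA[5]=10  'bbddafacedefceeeaf'
  #6 SA[6]=11  'bddafacedefceeeaf'
  #7 SA[7]=1  'bfbadeddcbbddafacedefceeeaf'
  #8 SA[8]=9  'cbbddafacedefceeeaf'
  #9 SA[9]=17  'cedefceeeaf'
  #10 SA[10]=22  'ceeeaf'
  #11 SA[11]=13  'dafacedefceeeaf'
  #12 SA[12]=8  'dcbbddafacedefceeeaf'
  #13 SA[13]=12  'ddafacedefceeeaf'
  #14 SA[14]=7  'ddcbbddafacedefceeeaf'
  #15 SA[15]=5  'deddcbbddafacedefceeeaf'
  #16 SA[16]=19  'defceeeaf'
  #17 SA[17]=25  'eaf'
  #18 SA[18]=0  'ebfbadeddcbbddafacedefceeeaf'
  #19 SA[19]=6  'eddcbbddafacedefceeeaf'
  #20 SA[20]=18  'edefceeeaf'
  #21 SA[21]=24  'eeaf'
  #22 SA[22]=23  'eeeaf'
  #23 SA[23]=20  'efceeeaf'
  #24 SA[24]=27  'f'
  #25 SA[25]=15  'facedefceeeaf'
  #26 SA[26]=2  'fbadeddcbbddafacedefceeeaf'
  #27 SA[27]=21  'fceeeaf'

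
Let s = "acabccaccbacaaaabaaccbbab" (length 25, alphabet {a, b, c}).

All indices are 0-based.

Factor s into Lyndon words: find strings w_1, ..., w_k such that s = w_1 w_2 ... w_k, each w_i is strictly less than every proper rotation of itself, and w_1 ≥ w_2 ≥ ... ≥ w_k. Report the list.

emit factor 1: 'ac' (i=0, period=2)
emit factor 2: 'abccaccbac' (i=2, period=10)
emit factor 3: 'aaaabaaccbbab' (i=12, period=13)

["ac", "abccaccbac", "aaaabaaccbbab"]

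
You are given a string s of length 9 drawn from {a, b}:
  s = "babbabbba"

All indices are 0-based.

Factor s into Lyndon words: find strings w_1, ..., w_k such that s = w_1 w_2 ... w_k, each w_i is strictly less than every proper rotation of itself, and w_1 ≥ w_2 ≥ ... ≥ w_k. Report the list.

emit factor 1: 'b' (i=0, period=1)
emit factor 2: 'abbabbb' (i=1, period=7)
emit factor 3: 'a' (i=8, period=1)

["b", "abbabbb", "a"]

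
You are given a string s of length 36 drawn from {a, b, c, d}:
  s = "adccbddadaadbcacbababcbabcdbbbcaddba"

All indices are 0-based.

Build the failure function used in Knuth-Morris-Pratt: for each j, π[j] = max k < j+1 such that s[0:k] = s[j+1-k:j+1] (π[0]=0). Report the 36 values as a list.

π[0] = 0
j=1 s[j]='d': π[1]=0 (border '')
j=2 s[j]='c': π[2]=0 (border '')
j=3 s[j]='c': π[3]=0 (border '')
j=4 s[j]='b': π[4]=0 (border '')
j=5 s[j]='d': π[5]=0 (border '')
j=6 s[j]='d': π[6]=0 (border '')
j=7 s[j]='a': π[7]=1 (border 'a')
j=8 s[j]='d': π[8]=2 (border 'ad')
j=9 s[j]='a': k: 2→0; π[9]=1 (border 'a')
j=10 s[j]='a': k: 1→0; π[10]=1 (border 'a')
j=11 s[j]='d': π[11]=2 (border 'ad')
j=12 s[j]='b': k: 2→0; π[12]=0 (border '')
j=13 s[j]='c': π[13]=0 (border '')
j=14 s[j]='a': π[14]=1 (border 'a')
j=15 s[j]='c': k: 1→0; π[15]=0 (border '')
j=16 s[j]='b': π[16]=0 (border '')
j=17 s[j]='a': π[17]=1 (border 'a')
j=18 s[j]='b': k: 1→0; π[18]=0 (border '')
j=19 s[j]='a': π[19]=1 (border 'a')
j=20 s[j]='b': k: 1→0; π[20]=0 (border '')
j=21 s[j]='c': π[21]=0 (border '')
j=22 s[j]='b': π[22]=0 (border '')
j=23 s[j]='a': π[23]=1 (border 'a')
j=24 s[j]='b': k: 1→0; π[24]=0 (border '')
j=25 s[j]='c': π[25]=0 (border '')
j=26 s[j]='d': π[26]=0 (border '')
j=27 s[j]='b': π[27]=0 (border '')
j=28 s[j]='b': π[28]=0 (border '')
j=29 s[j]='b': π[29]=0 (border '')
j=30 s[j]='c': π[30]=0 (border '')
j=31 s[j]='a': π[31]=1 (border 'a')
j=32 s[j]='d': π[32]=2 (border 'ad')
j=33 s[j]='d': k: 2→0; π[33]=0 (border '')
j=34 s[j]='b': π[34]=0 (border '')
j=35 s[j]='a': π[35]=1 (border 'a')

[0, 0, 0, 0, 0, 0, 0, 1, 2, 1, 1, 2, 0, 0, 1, 0, 0, 1, 0, 1, 0, 0, 0, 1, 0, 0, 0, 0, 0, 0, 0, 1, 2, 0, 0, 1]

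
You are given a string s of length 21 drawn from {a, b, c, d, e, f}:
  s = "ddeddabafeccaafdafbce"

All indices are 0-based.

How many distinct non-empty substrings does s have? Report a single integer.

sorted suffixes:
  #0 SA[0]=12  'aafdafbce'
  #1 SA[1]=5  'abafeccaafdafbce'
  #2 SA[2]=16  'afbce'
  #3 SA[3]=13  'afdafbce'
  #4 SA[4]=7  'afeccaafdafbce'
  #5 SA[5]=6  'bafeccaafdafbce'
  #6 SA[6]=18  'bce'
  #7 SA[7]=11  'caafdafbce'
  #8 SA[8]=10  'ccaafdafbce'
  #9 SA[9]=19  'ce'
  #10 SA[10]=4  'dabafeccaafdafbce'
  #11 SA[11]=15  'dafbce'
  #12 SA[12]=3  'ddabafeccaafdafbce'
  #13 SA[13]=0  'ddeddabafeccaafdafbce'
  #14 SA[14]=1  'deddabafeccaafdafbce'
  #15 SA[15]=20  'e'
  #16 SA[16]=9  'eccaafdafbce'
  #17 SA[17]=2  'eddabafeccaafdafbce'
  #18 SA[18]=17  'fbce'
  #19 SA[19]=14  'fdafbce'
  #20 SA[20]=8  'feccaafdafbce'

SA = [12, 5, 16, 13, 7, 6, 18, 11, 10, 19, 4, 15, 3, 0, 1, 20, 9, 2, 17, 14, 8]
rank  pair      lcp
   1  s[12:],s[5:]  1  'a'
   2  s[5:],s[16:]  1  'a'
   3  s[16:],s[13:]  2  'af'
   4  s[13:],s[7:]  2  'af'
   5  s[7:],s[6:]  0  ''
   6  s[6:],s[18:]  1  'b'
   7  s[18:],s[11:]  0  ''
   8  s[11:],s[10:]  1  'c'
   9  s[10:],s[19:]  1  'c'
  10  s[19:],s[4:]  0  ''
  11  s[4:],s[15:]  2  'da'
  12  s[15:],s[3:]  1  'd'
  13  s[3:],s[0:]  2  'dd'
  14  s[0:],s[1:]  1  'd'
  15  s[1:],s[20:]  0  ''
  16  s[20:],s[9:]  1  'e'
  17  s[9:],s[2:]  1  'e'
  18  s[2:],s[17:]  0  ''
  19  s[17:],s[14:]  1  'f'
  20  s[14:],s[8:]  1  'f'

n(n+1)/2 = 21·22/2 = 231
Σ LCP = 0 + 1 + 1 + 2 + 2 + 0 + 1 + 0 + 1 + 1 + 0 + 2 + 1 + 2 + 1 + 0 + 1 + 1 + 0 + 1 + 1 = 19
distinct = 231 − 19 = 212

212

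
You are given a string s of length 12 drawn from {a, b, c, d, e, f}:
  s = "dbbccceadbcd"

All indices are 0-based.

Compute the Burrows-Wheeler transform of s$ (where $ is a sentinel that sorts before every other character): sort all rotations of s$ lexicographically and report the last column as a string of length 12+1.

dedbdbcbcc$ac

rank  rotation       last
    0  $dbbccceadbcd  d
    1  adbcd$dbbccce  e
    2  bbccceadbcd$d  d
    3  bccceadbcd$db  b
    4  bcd$dbbcccead  d
    5  ccceadbcd$dbb  b
    6  cceadbcd$dbbc  c
    7  cd$dbbccceadb  b
    8  ceadbcd$dbbcc  c
    9  d$dbbccceadbc  c
   10  dbbccceadbcd$  $
   11  dbcd$dbbcccea  a
   12  eadbcd$dbbccc  c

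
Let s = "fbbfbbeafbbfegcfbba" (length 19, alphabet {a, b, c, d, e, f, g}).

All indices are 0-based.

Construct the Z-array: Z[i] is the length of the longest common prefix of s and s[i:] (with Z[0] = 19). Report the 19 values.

[19, 0, 0, 3, 0, 0, 0, 0, 4, 0, 0, 1, 0, 0, 0, 3, 0, 0, 0]

Z[0]=19
i=1: fresh scan; Z[1]=0
i=2: fresh scan; Z[2]=0
i=3: fresh scan; Z[3]=3 extend→box=[3,6)
i=4: min(r-i=2, Z[1]=0)=0; Z[4]=0
i=5: min(r-i=1, Z[2]=0)=0; Z[5]=0
i=6: fresh scan; Z[6]=0
i=7: fresh scan; Z[7]=0
i=8: fresh scan; Z[8]=4 extend→box=[8,12)
i=9: min(r-i=3, Z[1]=0)=0; Z[9]=0
i=10: min(r-i=2, Z[2]=0)=0; Z[10]=0
i=11: min(r-i=1, Z[3]=3)=1; Z[11]=1
i=12: fresh scan; Z[12]=0
i=13: fresh scan; Z[13]=0
i=14: fresh scan; Z[14]=0
i=15: fresh scan; Z[15]=3 extend→box=[15,18)
i=16: min(r-i=2, Z[1]=0)=0; Z[16]=0
i=17: min(r-i=1, Z[2]=0)=0; Z[17]=0
i=18: fresh scan; Z[18]=0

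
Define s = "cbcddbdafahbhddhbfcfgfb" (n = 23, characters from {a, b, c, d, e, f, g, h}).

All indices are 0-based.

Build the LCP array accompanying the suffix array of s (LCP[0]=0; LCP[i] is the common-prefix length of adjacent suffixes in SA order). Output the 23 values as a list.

sorted suffixes:
  #0 SA[0]=7  'afahbhddhbfcfgfb'
  #1 SA[1]=9  'ahbhddhbfcfgfb'
  #2 SA[2]=22  'b'
  #3 SA[3]=1  'bcddbdafahbhddhbfcfgfb'
  #4 SA[4]=5  'bdafahbhddhbfcfgfb'
  #5 SA[5]=16  'bfcfgfb'
  #6 SA[6]=11  'bhddhbfcfgfb'
  #7 SA[7]=0  'cbcddbdafahbhddhbfcfgfb'
  #8 SA[8]=2  'cddbdafahbhddhbfcfgfb'
  #9 SA[9]=18  'cfgfb'
  #10 SA[10]=6  'dafahbhddhbfcfgfb'
  #11 SA[11]=4  'dbdafahbhddhbfcfgfb'
  #12 SA[12]=3  'ddbdafahbhddhbfcfgfb'
  #13 SA[13]=13  'ddhbfcfgfb'
  #14 SA[14]=14  'dhbfcfgfb'
  #15 SA[15]=8  'fahbhddhbfcfgfb'
  #16 SA[16]=21  'fb'
  #17 SA[17]=17  'fcfgfb'
  #18 SA[18]=19  'fgfb'
  #19 SA[19]=20  'gfb'
  #20 SA[20]=15  'hbfcfgfb'
  #21 SA[21]=10  'hbhddhbfcfgfb'
  #22 SA[22]=12  'hddhbfcfgfb'

SA = [7, 9, 22, 1, 5, 16, 11, 0, 2, 18, 6, 4, 3, 13, 14, 8, 21, 17, 19, 20, 15, 10, 12]
rank  pair      lcp
   1  s[7:],s[9:]  1  'a'
   2  s[9:],s[22:]  0  ''
   3  s[22:],s[1:]  1  'b'
   4  s[1:],s[5:]  1  'b'
   5  s[5:],s[16:]  1  'b'
   6  s[16:],s[11:]  1  'b'
   7  s[11:],s[0:]  0  ''
   8  s[0:],s[2:]  1  'c'
   9  s[2:],s[18:]  1  'c'
  10  s[18:],s[6:]  0  ''
  11  s[6:],s[4:]  1  'd'
  12  s[4:],s[3:]  1  'd'
  13  s[3:],s[13:]  2  'dd'
  14  s[13:],s[14:]  1  'd'
  15  s[14:],s[8:]  0  ''
  16  s[8:],s[21:]  1  'f'
  17  s[21:],s[17:]  1  'f'
  18  s[17:],s[19:]  1  'f'
  19  s[19:],s[20:]  0  ''
  20  s[20:],s[15:]  0  ''
  21  s[15:],s[10:]  2  'hb'
  22  s[10:],s[12:]  1  'h'

[0, 1, 0, 1, 1, 1, 1, 0, 1, 1, 0, 1, 1, 2, 1, 0, 1, 1, 1, 0, 0, 2, 1]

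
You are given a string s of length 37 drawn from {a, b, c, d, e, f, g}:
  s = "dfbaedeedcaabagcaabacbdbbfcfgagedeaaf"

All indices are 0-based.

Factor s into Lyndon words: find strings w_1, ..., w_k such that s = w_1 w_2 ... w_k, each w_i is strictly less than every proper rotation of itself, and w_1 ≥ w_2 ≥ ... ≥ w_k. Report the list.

emit factor 1: 'df' (i=0, period=2)
emit factor 2: 'b' (i=2, period=1)
emit factor 3: 'aedeedc' (i=3, period=7)
emit factor 4: 'aabagc' (i=10, period=6)
emit factor 5: 'aabacbdbbfcfgagedeaaf' (i=16, period=21)

["df", "b", "aedeedc", "aabagc", "aabacbdbbfcfgagedeaaf"]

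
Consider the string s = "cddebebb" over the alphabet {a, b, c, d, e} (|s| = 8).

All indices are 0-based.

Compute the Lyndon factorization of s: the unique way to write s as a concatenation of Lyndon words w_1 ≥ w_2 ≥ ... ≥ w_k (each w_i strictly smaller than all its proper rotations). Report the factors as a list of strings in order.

emit factor 1: 'cdde' (i=0, period=4)
emit factor 2: 'be' (i=4, period=2)
emit factor 3: 'b' (i=6, period=1)
emit factor 4: 'b' (i=7, period=1)

["cdde", "be", "b", "b"]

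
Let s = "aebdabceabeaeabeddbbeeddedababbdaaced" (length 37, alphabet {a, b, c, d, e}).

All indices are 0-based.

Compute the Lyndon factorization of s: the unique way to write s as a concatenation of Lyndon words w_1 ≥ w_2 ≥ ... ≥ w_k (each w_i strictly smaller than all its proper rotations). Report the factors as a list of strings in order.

emit factor 1: 'aebd' (i=0, period=4)
emit factor 2: 'abceabeaeabeddbbeedded' (i=4, period=22)
emit factor 3: 'ababbd' (i=26, period=6)
emit factor 4: 'aaced' (i=32, period=5)

["aebd", "abceabeaeabeddbbeedded", "ababbd", "aaced"]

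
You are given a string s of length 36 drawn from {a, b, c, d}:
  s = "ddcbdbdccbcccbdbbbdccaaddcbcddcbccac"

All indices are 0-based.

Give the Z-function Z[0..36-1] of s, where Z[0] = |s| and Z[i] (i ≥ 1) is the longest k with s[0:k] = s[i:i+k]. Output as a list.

[36, 1, 0, 0, 1, 0, 1, 0, 0, 0, 0, 0, 0, 0, 1, 0, 0, 0, 1, 0, 0, 0, 0, 4, 1, 0, 0, 0, 4, 1, 0, 0, 0, 0, 0, 0]

Z[0]=36
i=1: outside box; Z[1]=1 grow→box=[1,2)
i=2: outside box; Z[2]=0
i=3: outside box; Z[3]=0
i=4: outside box; Z[4]=1 grow→box=[4,5)
i=5: outside box; Z[5]=0
i=6: outside box; Z[6]=1 grow→box=[6,7)
i=7: outside box; Z[7]=0
i=8: outside box; Z[8]=0
i=9: outside box; Z[9]=0
i=10: outside box; Z[10]=0
i=11: outside box; Z[11]=0
i=12: outside box; Z[12]=0
i=13: outside box; Z[13]=0
i=14: outside box; Z[14]=1 grow→box=[14,15)
i=15: outside box; Z[15]=0
i=16: outside box; Z[16]=0
i=17: outside box; Z[17]=0
i=18: outside box; Z[18]=1 grow→box=[18,19)
i=19: outside box; Z[19]=0
i=20: outside box; Z[20]=0
i=21: outside box; Z[21]=0
i=22: outside box; Z[22]=0
i=23: outside box; Z[23]=4 grow→box=[23,27)
i=24: min(r-i=3, Z[1]=1)=1; Z[24]=1
i=25: min(r-i=2, Z[2]=0)=0; Z[25]=0
i=26: min(r-i=1, Z[3]=0)=0; Z[26]=0
i=27: outside box; Z[27]=0
i=28: outside box; Z[28]=4 grow→box=[28,32)
i=29: min(r-i=3, Z[1]=1)=1; Z[29]=1
i=30: min(r-i=2, Z[2]=0)=0; Z[30]=0
i=31: min(r-i=1, Z[3]=0)=0; Z[31]=0
i=32: outside box; Z[32]=0
i=33: outside box; Z[33]=0
i=34: outside box; Z[34]=0
i=35: outside box; Z[35]=0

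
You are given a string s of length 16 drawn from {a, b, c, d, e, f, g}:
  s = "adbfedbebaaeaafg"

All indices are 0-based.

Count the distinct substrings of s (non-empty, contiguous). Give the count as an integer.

124

rank→(start, suffix):
  0 → (9, 'aaeaafg')
  1 → (12, 'aafg')
  2 → (0, 'adbfedbebaaeaafg')
  3 → (10, 'aeaafg')
  4 → (13, 'afg')
  5 → (8, 'baaeaafg')
  6 → (6, 'bebaaeaafg')
  7 → (2, 'bfedbebaaeaafg')
  8 → (5, 'dbebaaeaafg')
  9 → (1, 'dbfedbebaaeaafg')
  10 → (11, 'eaafg')
  11 → (7, 'ebaaeaafg')
  12 → (4, 'edbebaaeaafg')
  13 → (3, 'fedbebaaeaafg')
  14 → (14, 'fg')
  15 → (15, 'g')

SA = [9, 12, 0, 10, 13, 8, 6, 2, 5, 1, 11, 7, 4, 3, 14, 15]
i: (SA[i-1],SA[i]) lcp shared
  1: (9,12) 2 'aa'
  2: (12,0) 1 'a'
  3: (0,10) 1 'a'
  4: (10,13) 1 'a'
  5: (13,8) 0 ''
  6: (8,6) 1 'b'
  7: (6,2) 1 'b'
  8: (2,5) 0 ''
  9: (5,1) 2 'db'
  10: (1,11) 0 ''
  11: (11,7) 1 'e'
  12: (7,4) 1 'e'
  13: (4,3) 0 ''
  14: (3,14) 1 'f'
  15: (14,15) 0 ''

n(n+1)/2 = 16·17/2 = 136
Σ LCP = 0 + 2 + 1 + 1 + 1 + 0 + 1 + 1 + 0 + 2 + 0 + 1 + 1 + 0 + 1 + 0 = 12
distinct = 136 − 12 = 124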